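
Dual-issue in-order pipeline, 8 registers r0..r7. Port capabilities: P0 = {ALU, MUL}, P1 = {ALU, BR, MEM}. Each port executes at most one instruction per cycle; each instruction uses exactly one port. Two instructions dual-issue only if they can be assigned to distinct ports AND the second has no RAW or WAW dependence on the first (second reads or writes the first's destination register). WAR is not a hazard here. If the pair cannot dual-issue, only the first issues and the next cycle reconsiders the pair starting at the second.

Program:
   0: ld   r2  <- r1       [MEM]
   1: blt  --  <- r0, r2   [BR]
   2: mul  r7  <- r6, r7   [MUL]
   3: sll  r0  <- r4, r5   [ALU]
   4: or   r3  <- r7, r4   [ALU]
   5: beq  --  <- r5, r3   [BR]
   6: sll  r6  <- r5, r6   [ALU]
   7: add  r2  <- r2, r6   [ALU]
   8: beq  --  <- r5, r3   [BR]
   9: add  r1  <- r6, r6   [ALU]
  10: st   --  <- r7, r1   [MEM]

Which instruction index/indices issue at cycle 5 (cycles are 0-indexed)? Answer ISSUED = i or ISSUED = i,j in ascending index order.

ISSUED = 9

0. ld.MEM @i0  | no-port MEM/BR
1. blt.BR+mul.MUL @i1,i2  | 2-wide
2. sll.ALU+or.ALU @i3,i4  | 2-wide
3. beq.BR+sll.ALU @i5,i6  | 2-wide
4. add.ALU+beq.BR @i7,i8  | 2-wide
5. add.ALU @i9  | RAW r1
6. st.MEM @i10  | tail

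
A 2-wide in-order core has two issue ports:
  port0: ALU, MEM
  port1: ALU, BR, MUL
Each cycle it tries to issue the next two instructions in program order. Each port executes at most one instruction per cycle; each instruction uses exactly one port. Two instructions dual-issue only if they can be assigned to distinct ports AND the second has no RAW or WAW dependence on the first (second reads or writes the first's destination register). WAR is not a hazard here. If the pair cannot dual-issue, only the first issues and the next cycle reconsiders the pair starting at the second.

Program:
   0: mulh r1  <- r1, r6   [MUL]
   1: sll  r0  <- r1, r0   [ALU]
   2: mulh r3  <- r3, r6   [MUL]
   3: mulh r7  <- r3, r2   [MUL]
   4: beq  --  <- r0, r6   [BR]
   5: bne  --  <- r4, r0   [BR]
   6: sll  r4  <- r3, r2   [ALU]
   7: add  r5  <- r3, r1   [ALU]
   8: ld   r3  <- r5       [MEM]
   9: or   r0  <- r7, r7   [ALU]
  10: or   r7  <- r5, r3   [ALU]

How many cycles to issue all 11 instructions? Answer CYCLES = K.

[0] i0  mulh.MUL  -- RAW r1
[1] i1+i2  sll.ALU;mulh.MUL  -- pair
[2] i3  mulh.MUL  -- no-port MUL/BR
[3] i4  beq.BR  -- no-port BR/BR
[4] i5+i6  bne.BR;sll.ALU  -- pair
[5] i7  add.ALU  -- RAW r5
[6] i8+i9  ld.MEM;or.ALU  -- pair
[7] i10  or.ALU  -- tail

CYCLES = 8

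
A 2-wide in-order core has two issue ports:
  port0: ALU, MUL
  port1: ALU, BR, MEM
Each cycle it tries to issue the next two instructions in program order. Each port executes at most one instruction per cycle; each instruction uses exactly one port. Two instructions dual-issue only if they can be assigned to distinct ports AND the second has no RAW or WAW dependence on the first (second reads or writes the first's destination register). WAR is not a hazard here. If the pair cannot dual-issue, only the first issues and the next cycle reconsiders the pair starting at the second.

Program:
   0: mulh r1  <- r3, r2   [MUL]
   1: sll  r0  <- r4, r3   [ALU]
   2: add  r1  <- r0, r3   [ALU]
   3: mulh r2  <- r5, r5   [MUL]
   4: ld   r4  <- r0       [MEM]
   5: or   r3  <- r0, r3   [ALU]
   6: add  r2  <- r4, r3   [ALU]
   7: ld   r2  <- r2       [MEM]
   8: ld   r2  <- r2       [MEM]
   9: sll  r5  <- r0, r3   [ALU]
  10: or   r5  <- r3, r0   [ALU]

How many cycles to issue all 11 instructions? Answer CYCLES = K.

CYCLES = 7

c0: i0+i1 mulh sll  2-wide
c1: i2+i3 add mulh  2-wide
c2: i4+i5 ld or  2-wide
c3: i6 add  RAW+WAW r2
c4: i7 ld  no-port MEM/MEM
c5: i8+i9 ld sll  2-wide
c6: i10 or  tail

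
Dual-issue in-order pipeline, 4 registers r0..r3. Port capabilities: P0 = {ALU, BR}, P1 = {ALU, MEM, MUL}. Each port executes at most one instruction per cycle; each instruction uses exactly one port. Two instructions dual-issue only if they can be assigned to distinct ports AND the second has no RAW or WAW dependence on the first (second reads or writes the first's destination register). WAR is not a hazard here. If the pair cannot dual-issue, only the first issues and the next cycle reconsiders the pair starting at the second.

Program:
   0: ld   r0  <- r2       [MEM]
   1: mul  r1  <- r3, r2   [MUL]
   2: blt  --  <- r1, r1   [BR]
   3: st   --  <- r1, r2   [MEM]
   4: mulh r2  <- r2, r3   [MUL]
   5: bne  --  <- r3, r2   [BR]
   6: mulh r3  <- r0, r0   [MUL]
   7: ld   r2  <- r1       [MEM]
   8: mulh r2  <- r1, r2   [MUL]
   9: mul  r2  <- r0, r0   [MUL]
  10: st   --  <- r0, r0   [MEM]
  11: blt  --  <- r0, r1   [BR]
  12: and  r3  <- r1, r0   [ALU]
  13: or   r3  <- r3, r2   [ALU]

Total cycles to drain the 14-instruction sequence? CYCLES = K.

CYCLES = 11

#0 head=0: ld i0 no-port MEM/MUL
#1 head=1: mul i1 RAW r1
#2 head=2: blt+st i2&i3 pair
#3 head=4: mulh i4 RAW r2
#4 head=5: bne+mulh i5&i6 pair
#5 head=7: ld i7 no-port MEM/MUL
#6 head=8: mulh i8 no-port MUL/MUL
#7 head=9: mul i9 no-port MUL/MEM
#8 head=10: st+blt i10&i11 pair
#9 head=12: and i12 RAW+WAW r3
#10 head=13: or i13 tail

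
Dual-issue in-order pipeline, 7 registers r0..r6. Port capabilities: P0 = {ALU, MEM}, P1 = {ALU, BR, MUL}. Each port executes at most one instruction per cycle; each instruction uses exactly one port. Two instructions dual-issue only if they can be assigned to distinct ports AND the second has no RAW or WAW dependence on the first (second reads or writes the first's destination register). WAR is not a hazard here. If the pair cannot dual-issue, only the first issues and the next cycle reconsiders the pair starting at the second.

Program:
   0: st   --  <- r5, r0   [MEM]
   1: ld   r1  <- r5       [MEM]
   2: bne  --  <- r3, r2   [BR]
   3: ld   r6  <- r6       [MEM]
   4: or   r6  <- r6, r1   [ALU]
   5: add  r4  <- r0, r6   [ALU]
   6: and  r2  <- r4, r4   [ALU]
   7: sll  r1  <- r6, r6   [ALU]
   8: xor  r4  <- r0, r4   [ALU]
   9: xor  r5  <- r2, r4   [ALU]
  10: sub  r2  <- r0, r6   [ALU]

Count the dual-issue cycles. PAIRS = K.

0. st @i0  | no-port MEM/MEM
1. ld/bne @i1/i2  | 2-wide
2. ld @i3  | RAW+WAW r6
3. or @i4  | RAW r6
4. add @i5  | RAW r4
5. and/sll @i6/i7  | 2-wide
6. xor @i8  | RAW r4
7. xor/sub @i9/i10  | 2-wide

PAIRS = 3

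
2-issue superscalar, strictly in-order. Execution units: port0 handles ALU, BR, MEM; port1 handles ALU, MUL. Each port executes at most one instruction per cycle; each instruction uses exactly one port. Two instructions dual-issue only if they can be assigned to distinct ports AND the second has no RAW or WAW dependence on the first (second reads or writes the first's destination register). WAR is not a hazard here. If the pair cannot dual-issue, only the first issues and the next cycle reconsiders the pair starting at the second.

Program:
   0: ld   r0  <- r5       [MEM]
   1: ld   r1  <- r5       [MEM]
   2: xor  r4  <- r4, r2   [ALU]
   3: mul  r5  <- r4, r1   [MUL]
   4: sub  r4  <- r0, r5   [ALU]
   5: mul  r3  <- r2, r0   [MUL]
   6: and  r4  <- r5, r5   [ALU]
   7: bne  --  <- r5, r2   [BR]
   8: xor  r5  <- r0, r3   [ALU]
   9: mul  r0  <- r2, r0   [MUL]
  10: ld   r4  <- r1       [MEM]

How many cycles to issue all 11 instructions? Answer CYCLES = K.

t=0 i0:ld.MEM ; no-port MEM/MEM
t=1 i1+i2:ld.MEM;xor.ALU ; dual
t=2 i3:mul.MUL ; RAW r5
t=3 i4+i5:sub.ALU;mul.MUL ; dual
t=4 i6+i7:and.ALU;bne.BR ; dual
t=5 i8+i9:xor.ALU;mul.MUL ; dual
t=6 i10:ld.MEM ; tail

CYCLES = 7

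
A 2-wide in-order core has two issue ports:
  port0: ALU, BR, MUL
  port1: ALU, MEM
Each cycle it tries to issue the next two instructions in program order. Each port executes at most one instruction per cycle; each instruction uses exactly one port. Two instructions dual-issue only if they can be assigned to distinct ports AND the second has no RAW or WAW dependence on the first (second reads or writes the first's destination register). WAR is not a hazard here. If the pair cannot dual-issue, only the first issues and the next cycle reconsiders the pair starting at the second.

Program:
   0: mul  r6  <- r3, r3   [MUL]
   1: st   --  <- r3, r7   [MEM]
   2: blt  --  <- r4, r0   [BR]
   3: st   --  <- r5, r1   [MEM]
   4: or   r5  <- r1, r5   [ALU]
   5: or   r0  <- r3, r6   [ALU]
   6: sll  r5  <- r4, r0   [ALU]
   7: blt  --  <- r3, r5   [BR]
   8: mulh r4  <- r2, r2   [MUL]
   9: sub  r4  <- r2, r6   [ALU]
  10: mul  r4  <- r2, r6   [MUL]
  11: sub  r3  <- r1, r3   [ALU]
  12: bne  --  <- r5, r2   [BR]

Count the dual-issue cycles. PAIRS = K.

PAIRS = 4

[0] i0+i1  mul.MUL+st.MEM  -- 2-wide
[1] i2+i3  blt.BR+st.MEM  -- 2-wide
[2] i4+i5  or.ALU+or.ALU  -- 2-wide
[3] i6  sll.ALU  -- RAW r5
[4] i7  blt.BR  -- no-port BR/MUL
[5] i8  mulh.MUL  -- WAW r4
[6] i9  sub.ALU  -- WAW r4
[7] i10+i11  mul.MUL+sub.ALU  -- 2-wide
[8] i12  bne.BR  -- tail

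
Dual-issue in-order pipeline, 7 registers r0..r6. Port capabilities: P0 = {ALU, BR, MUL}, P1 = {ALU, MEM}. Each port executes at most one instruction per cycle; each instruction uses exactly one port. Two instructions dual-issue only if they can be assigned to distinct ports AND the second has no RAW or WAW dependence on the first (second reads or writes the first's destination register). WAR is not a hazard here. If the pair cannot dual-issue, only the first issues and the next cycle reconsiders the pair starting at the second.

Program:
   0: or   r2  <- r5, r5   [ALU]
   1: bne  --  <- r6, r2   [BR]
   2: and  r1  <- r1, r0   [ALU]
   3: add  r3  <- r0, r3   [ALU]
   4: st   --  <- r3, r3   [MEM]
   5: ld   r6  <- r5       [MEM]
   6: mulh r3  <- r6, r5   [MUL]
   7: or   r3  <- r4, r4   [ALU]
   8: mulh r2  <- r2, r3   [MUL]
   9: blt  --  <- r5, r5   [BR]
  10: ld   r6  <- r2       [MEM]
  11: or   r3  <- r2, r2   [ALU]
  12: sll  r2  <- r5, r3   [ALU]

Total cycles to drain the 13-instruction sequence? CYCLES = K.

0. or @i0  | RAW r2
1. bne/and @i1/i2  | dual
2. add @i3  | RAW r3
3. st @i4  | no-port MEM/MEM
4. ld @i5  | RAW r6
5. mulh @i6  | WAW r3
6. or @i7  | RAW r3
7. mulh @i8  | no-port MUL/BR
8. blt/ld @i9/i10  | dual
9. or @i11  | RAW r3
10. sll @i12  | tail

CYCLES = 11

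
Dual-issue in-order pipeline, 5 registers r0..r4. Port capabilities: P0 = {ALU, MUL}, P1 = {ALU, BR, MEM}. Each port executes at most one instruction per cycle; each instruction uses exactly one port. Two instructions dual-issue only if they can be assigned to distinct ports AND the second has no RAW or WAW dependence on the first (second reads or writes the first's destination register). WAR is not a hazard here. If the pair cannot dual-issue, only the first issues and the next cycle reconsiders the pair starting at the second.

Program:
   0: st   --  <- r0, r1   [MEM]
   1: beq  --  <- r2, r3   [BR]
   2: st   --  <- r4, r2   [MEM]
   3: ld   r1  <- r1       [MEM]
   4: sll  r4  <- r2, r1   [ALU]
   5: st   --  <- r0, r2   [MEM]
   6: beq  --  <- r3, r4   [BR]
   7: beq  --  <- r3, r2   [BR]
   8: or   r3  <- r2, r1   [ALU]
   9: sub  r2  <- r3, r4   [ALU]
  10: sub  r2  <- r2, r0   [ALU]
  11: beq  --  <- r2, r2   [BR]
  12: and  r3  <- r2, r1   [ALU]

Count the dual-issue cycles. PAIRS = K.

  cy0 -> i0 (st) no-port MEM/BR
  cy1 -> i1 (beq) no-port BR/MEM
  cy2 -> i2 (st) no-port MEM/MEM
  cy3 -> i3 (ld) RAW r1
  cy4 -> i4+i5 (sll/st) pair
  cy5 -> i6 (beq) no-port BR/BR
  cy6 -> i7+i8 (beq/or) pair
  cy7 -> i9 (sub) RAW+WAW r2
  cy8 -> i10 (sub) RAW r2
  cy9 -> i11+i12 (beq/and) pair

PAIRS = 3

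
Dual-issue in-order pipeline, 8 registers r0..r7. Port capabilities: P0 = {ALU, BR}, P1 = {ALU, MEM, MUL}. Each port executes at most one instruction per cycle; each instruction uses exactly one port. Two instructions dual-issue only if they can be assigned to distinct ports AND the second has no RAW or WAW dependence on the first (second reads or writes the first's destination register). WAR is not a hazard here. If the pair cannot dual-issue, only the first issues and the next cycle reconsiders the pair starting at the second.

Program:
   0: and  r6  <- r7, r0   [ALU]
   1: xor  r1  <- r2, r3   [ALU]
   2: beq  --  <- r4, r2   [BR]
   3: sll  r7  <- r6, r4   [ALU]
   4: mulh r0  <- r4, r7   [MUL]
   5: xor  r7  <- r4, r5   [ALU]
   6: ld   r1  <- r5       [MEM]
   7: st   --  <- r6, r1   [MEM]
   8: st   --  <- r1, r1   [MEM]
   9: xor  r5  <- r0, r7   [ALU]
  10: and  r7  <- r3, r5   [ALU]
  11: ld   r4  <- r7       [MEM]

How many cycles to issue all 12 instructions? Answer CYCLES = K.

t=0 i0&i1:and.ALU+xor.ALU ; dual
t=1 i2&i3:beq.BR+sll.ALU ; dual
t=2 i4&i5:mulh.MUL+xor.ALU ; dual
t=3 i6:ld.MEM ; no-port MEM/MEM
t=4 i7:st.MEM ; no-port MEM/MEM
t=5 i8&i9:st.MEM+xor.ALU ; dual
t=6 i10:and.ALU ; RAW r7
t=7 i11:ld.MEM ; tail

CYCLES = 8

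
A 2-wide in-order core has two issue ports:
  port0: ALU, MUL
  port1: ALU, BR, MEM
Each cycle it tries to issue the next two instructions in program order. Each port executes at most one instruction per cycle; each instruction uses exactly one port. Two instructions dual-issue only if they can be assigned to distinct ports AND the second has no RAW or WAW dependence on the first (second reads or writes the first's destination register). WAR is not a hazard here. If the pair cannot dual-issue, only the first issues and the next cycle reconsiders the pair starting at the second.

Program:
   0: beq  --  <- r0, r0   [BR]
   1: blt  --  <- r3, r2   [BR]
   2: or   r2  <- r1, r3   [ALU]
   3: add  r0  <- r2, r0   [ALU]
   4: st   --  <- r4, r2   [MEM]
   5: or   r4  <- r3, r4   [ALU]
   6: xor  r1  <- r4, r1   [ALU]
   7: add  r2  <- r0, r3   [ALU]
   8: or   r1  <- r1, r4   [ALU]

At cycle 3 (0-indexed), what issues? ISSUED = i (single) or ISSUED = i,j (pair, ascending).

ISSUED = 5

c0: i0 beq.BR  no-port BR/BR
c1: i1,i2 blt.BR or.ALU  dual
c2: i3,i4 add.ALU st.MEM  dual
c3: i5 or.ALU  RAW r4
c4: i6,i7 xor.ALU add.ALU  dual
c5: i8 or.ALU  tail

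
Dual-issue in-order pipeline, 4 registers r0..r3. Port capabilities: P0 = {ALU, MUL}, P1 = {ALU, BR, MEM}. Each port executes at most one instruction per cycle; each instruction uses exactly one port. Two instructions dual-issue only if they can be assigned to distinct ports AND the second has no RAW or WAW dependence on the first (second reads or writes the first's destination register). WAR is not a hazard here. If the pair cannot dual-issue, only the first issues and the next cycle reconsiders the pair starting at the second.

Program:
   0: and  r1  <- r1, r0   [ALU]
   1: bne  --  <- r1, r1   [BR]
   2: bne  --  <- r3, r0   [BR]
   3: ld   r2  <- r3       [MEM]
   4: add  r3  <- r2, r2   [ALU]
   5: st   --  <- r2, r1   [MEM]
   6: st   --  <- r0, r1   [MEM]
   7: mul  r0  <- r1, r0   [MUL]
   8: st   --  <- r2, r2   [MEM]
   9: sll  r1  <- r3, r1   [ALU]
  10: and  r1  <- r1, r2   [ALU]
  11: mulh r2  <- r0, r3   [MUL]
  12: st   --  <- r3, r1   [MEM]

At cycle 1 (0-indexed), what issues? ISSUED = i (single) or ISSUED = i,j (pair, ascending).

#0 head=0: and i0 RAW r1
#1 head=1: bne i1 no-port BR/BR
#2 head=2: bne i2 no-port BR/MEM
#3 head=3: ld i3 RAW r2
#4 head=4: add/st i4,i5 dual
#5 head=6: st/mul i6,i7 dual
#6 head=8: st/sll i8,i9 dual
#7 head=10: and/mulh i10,i11 dual
#8 head=12: st i12 tail

ISSUED = 1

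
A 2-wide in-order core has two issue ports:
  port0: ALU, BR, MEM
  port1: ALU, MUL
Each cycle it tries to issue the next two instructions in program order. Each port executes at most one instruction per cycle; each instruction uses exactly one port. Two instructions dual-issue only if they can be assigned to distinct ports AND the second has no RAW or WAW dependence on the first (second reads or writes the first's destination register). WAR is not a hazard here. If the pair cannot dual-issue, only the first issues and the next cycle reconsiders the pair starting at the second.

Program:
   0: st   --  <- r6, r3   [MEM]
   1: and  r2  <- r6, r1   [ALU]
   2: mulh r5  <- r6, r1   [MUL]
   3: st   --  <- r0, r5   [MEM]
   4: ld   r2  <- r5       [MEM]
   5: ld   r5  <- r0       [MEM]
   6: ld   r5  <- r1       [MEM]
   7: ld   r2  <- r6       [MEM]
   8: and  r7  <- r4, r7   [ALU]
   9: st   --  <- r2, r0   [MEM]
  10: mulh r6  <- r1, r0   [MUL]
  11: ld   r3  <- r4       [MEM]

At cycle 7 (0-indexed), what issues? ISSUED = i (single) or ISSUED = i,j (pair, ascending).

#0 head=0: st.MEM;and.ALU i0/i1 2-wide
#1 head=2: mulh.MUL i2 RAW r5
#2 head=3: st.MEM i3 no-port MEM/MEM
#3 head=4: ld.MEM i4 no-port MEM/MEM
#4 head=5: ld.MEM i5 no-port MEM/MEM
#5 head=6: ld.MEM i6 no-port MEM/MEM
#6 head=7: ld.MEM;and.ALU i7/i8 2-wide
#7 head=9: st.MEM;mulh.MUL i9/i10 2-wide
#8 head=11: ld.MEM i11 tail

ISSUED = 9,10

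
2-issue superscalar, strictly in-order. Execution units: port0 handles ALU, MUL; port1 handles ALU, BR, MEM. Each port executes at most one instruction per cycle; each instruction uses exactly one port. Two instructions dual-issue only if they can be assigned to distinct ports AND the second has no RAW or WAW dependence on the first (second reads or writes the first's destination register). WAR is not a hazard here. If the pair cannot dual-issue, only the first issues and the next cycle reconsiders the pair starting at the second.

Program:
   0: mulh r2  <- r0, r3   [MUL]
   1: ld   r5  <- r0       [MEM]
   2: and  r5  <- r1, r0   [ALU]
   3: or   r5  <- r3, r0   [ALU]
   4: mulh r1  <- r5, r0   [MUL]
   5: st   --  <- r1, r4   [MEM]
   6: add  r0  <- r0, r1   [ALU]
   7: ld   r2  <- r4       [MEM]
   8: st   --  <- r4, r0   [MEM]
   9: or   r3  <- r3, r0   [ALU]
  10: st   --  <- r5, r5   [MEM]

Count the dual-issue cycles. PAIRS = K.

[0] i0&i1  mulh.MUL/ld.MEM  -- 2-wide
[1] i2  and.ALU  -- WAW r5
[2] i3  or.ALU  -- RAW r5
[3] i4  mulh.MUL  -- RAW r1
[4] i5&i6  st.MEM/add.ALU  -- 2-wide
[5] i7  ld.MEM  -- no-port MEM/MEM
[6] i8&i9  st.MEM/or.ALU  -- 2-wide
[7] i10  st.MEM  -- tail

PAIRS = 3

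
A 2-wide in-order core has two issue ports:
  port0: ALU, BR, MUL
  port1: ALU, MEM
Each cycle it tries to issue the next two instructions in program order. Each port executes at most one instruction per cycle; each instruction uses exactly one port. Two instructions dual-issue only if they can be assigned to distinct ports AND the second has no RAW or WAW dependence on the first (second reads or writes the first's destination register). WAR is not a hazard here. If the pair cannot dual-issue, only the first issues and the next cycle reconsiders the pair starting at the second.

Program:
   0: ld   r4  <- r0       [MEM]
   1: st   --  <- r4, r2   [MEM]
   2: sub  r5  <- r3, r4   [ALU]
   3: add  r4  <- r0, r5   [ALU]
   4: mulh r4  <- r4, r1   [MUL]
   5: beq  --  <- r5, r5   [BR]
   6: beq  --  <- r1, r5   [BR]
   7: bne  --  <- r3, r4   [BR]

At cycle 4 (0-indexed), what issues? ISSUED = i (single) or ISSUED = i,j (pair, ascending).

ISSUED = 5

[0] i0  ld  -- no-port MEM/MEM
[1] i1/i2  st;sub  -- 2-wide
[2] i3  add  -- RAW+WAW r4
[3] i4  mulh  -- no-port MUL/BR
[4] i5  beq  -- no-port BR/BR
[5] i6  beq  -- no-port BR/BR
[6] i7  bne  -- tail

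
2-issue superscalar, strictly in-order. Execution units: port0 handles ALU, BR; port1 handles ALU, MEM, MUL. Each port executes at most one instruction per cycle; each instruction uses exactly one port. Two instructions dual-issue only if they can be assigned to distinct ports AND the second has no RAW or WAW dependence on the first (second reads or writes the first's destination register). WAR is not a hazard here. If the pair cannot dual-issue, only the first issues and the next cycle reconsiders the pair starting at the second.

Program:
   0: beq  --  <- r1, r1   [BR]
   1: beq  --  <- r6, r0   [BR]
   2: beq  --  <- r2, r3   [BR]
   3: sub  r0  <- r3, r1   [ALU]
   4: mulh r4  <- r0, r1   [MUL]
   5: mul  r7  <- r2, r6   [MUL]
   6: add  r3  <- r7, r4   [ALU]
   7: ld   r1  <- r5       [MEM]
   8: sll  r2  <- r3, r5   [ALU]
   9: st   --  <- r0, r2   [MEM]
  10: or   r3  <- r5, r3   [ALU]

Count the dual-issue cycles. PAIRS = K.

PAIRS = 3

  cy0 -> i0 (beq.BR) no-port BR/BR
  cy1 -> i1 (beq.BR) no-port BR/BR
  cy2 -> i2/i3 (beq.BR/sub.ALU) pair
  cy3 -> i4 (mulh.MUL) no-port MUL/MUL
  cy4 -> i5 (mul.MUL) RAW r7
  cy5 -> i6/i7 (add.ALU/ld.MEM) pair
  cy6 -> i8 (sll.ALU) RAW r2
  cy7 -> i9/i10 (st.MEM/or.ALU) pair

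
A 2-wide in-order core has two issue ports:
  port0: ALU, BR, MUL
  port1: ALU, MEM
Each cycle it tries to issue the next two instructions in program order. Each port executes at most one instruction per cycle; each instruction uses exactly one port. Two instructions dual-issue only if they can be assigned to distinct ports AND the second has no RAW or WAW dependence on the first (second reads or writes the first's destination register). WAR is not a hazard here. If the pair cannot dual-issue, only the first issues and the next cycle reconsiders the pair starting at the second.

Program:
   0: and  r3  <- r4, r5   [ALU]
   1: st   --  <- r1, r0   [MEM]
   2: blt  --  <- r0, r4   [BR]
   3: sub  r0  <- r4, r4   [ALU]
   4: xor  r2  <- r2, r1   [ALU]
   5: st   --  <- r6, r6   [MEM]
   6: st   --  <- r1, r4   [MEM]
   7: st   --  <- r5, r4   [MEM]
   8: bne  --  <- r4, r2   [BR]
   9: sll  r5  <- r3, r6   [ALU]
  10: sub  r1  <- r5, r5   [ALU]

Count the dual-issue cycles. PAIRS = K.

PAIRS = 4

  cy0 -> i0/i1 (and.ALU st.MEM) dual
  cy1 -> i2/i3 (blt.BR sub.ALU) dual
  cy2 -> i4/i5 (xor.ALU st.MEM) dual
  cy3 -> i6 (st.MEM) no-port MEM/MEM
  cy4 -> i7/i8 (st.MEM bne.BR) dual
  cy5 -> i9 (sll.ALU) RAW r5
  cy6 -> i10 (sub.ALU) tail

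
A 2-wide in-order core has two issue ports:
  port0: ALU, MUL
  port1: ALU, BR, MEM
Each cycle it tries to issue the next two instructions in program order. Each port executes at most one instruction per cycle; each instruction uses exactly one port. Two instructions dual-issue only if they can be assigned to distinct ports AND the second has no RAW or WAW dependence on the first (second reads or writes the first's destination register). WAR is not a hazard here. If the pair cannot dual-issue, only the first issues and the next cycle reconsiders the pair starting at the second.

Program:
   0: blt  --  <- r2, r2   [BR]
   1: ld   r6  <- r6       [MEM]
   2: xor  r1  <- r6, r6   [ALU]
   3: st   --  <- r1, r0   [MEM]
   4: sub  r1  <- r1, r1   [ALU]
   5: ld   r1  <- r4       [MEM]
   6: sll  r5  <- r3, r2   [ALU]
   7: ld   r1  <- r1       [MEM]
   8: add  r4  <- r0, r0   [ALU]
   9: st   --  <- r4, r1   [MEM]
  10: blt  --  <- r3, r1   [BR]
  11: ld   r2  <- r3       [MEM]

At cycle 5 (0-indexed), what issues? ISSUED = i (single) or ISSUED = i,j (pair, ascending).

[0] i0  blt.BR  -- no-port BR/MEM
[1] i1  ld.MEM  -- RAW r6
[2] i2  xor.ALU  -- RAW r1
[3] i3+i4  st.MEM;sub.ALU  -- pair
[4] i5+i6  ld.MEM;sll.ALU  -- pair
[5] i7+i8  ld.MEM;add.ALU  -- pair
[6] i9  st.MEM  -- no-port MEM/BR
[7] i10  blt.BR  -- no-port BR/MEM
[8] i11  ld.MEM  -- tail

ISSUED = 7,8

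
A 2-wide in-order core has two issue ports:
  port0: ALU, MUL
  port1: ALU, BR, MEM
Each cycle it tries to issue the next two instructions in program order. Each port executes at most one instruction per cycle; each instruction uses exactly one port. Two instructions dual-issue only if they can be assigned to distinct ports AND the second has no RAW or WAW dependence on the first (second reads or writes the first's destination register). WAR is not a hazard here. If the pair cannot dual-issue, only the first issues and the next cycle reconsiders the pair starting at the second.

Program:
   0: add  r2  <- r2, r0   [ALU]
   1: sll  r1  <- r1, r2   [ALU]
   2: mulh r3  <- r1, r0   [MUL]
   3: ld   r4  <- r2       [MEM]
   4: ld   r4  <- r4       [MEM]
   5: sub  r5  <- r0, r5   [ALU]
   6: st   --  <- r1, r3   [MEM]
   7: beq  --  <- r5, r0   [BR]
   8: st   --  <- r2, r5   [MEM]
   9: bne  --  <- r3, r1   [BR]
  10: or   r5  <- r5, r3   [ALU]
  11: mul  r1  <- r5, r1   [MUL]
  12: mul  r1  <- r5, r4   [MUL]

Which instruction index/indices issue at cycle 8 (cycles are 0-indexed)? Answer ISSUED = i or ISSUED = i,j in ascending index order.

t=0 i0:add.ALU ; RAW r2
t=1 i1:sll.ALU ; RAW r1
t=2 i2,i3:mulh.MUL;ld.MEM ; pair
t=3 i4,i5:ld.MEM;sub.ALU ; pair
t=4 i6:st.MEM ; no-port MEM/BR
t=5 i7:beq.BR ; no-port BR/MEM
t=6 i8:st.MEM ; no-port MEM/BR
t=7 i9,i10:bne.BR;or.ALU ; pair
t=8 i11:mul.MUL ; no-port MUL/MUL
t=9 i12:mul.MUL ; tail

ISSUED = 11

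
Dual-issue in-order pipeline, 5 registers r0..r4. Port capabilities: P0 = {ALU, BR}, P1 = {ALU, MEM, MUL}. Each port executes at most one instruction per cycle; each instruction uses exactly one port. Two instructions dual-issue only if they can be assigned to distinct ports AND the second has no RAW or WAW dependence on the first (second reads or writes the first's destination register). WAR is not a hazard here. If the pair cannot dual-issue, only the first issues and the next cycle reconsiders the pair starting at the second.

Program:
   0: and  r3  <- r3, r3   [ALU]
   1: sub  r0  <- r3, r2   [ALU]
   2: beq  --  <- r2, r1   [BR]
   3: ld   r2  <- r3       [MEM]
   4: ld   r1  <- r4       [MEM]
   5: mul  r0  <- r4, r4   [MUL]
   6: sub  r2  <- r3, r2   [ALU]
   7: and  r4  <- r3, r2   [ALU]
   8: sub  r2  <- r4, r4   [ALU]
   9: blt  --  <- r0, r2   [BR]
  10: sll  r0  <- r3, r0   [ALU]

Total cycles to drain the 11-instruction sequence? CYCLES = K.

CYCLES = 8

c0: i0 and.ALU  RAW r3
c1: i1+i2 sub.ALU beq.BR  dual
c2: i3 ld.MEM  no-port MEM/MEM
c3: i4 ld.MEM  no-port MEM/MUL
c4: i5+i6 mul.MUL sub.ALU  dual
c5: i7 and.ALU  RAW r4
c6: i8 sub.ALU  RAW r2
c7: i9+i10 blt.BR sll.ALU  dual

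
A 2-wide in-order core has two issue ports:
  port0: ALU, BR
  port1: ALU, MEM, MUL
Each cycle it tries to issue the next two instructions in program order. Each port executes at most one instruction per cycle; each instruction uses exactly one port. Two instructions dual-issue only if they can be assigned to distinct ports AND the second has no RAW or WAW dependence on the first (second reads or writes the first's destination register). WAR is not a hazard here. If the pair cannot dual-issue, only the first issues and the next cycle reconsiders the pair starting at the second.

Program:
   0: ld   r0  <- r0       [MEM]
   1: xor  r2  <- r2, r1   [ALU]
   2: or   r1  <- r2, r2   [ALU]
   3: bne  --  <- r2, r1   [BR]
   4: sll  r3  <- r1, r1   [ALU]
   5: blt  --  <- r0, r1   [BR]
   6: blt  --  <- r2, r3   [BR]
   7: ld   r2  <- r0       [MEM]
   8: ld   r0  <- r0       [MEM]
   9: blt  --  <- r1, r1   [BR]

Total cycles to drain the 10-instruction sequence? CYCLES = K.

  cy0 -> i0,i1 (ld.MEM/xor.ALU) pair
  cy1 -> i2 (or.ALU) RAW r1
  cy2 -> i3,i4 (bne.BR/sll.ALU) pair
  cy3 -> i5 (blt.BR) no-port BR/BR
  cy4 -> i6,i7 (blt.BR/ld.MEM) pair
  cy5 -> i8,i9 (ld.MEM/blt.BR) pair

CYCLES = 6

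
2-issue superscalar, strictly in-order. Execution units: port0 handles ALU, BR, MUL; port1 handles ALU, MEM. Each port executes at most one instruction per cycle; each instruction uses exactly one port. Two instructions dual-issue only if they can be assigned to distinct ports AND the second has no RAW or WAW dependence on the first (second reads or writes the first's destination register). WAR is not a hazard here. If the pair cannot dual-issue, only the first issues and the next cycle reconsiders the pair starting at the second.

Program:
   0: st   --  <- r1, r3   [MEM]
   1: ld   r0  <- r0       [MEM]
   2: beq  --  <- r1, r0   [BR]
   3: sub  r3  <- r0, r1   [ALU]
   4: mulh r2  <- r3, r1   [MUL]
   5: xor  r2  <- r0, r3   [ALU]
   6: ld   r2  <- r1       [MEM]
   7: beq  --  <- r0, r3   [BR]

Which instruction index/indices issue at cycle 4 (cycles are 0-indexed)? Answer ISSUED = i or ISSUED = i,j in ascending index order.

t=0 i0:st.MEM ; no-port MEM/MEM
t=1 i1:ld.MEM ; RAW r0
t=2 i2,i3:beq.BR sub.ALU ; 2-wide
t=3 i4:mulh.MUL ; WAW r2
t=4 i5:xor.ALU ; WAW r2
t=5 i6,i7:ld.MEM beq.BR ; 2-wide

ISSUED = 5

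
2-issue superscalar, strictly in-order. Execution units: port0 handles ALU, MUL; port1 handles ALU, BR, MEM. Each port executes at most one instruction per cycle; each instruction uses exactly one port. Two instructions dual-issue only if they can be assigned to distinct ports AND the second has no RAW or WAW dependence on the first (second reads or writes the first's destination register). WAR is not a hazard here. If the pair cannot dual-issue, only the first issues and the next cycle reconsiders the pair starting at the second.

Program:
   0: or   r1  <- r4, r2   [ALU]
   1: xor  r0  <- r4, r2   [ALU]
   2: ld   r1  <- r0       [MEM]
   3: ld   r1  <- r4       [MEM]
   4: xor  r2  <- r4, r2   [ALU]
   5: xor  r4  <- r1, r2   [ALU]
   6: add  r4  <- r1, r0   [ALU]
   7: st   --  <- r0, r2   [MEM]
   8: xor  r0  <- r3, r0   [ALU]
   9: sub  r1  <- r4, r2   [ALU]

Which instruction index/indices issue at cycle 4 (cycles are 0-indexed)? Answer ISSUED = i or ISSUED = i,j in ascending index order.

t=0 i0+i1:or.ALU;xor.ALU ; pair
t=1 i2:ld.MEM ; no-port MEM/MEM
t=2 i3+i4:ld.MEM;xor.ALU ; pair
t=3 i5:xor.ALU ; WAW r4
t=4 i6+i7:add.ALU;st.MEM ; pair
t=5 i8+i9:xor.ALU;sub.ALU ; pair

ISSUED = 6,7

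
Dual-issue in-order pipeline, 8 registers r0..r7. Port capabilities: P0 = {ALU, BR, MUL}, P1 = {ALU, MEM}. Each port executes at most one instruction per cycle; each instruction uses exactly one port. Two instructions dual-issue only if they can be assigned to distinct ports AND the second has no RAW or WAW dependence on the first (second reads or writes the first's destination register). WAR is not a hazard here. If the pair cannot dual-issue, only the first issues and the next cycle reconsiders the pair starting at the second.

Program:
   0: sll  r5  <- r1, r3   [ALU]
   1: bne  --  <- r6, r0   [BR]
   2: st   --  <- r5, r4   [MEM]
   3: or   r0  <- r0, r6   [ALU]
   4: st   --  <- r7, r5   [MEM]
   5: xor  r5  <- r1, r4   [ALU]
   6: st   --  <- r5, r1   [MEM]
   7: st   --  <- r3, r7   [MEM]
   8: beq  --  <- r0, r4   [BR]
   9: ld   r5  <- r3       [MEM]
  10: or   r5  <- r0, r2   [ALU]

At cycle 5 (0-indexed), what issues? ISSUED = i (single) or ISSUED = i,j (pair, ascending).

ISSUED = 9

c0: i0+i1 sll+bne  dual
c1: i2+i3 st+or  dual
c2: i4+i5 st+xor  dual
c3: i6 st  no-port MEM/MEM
c4: i7+i8 st+beq  dual
c5: i9 ld  WAW r5
c6: i10 or  tail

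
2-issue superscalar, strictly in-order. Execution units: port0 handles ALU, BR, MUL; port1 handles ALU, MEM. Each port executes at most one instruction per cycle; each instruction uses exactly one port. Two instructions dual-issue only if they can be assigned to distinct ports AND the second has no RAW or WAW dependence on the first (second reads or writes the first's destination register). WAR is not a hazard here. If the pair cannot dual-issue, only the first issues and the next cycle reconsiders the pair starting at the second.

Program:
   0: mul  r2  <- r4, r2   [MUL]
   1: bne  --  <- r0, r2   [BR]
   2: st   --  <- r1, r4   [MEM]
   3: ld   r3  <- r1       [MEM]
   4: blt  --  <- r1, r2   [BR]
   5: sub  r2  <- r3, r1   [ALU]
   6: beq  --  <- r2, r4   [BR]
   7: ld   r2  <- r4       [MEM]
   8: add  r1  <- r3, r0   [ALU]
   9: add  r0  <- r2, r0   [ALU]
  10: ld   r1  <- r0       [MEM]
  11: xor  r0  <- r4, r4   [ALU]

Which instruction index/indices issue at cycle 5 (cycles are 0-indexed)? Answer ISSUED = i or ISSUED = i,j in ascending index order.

ISSUED = 8,9

  cy0 -> i0 (mul) no-port MUL/BR
  cy1 -> i1/i2 (bne/st) pair
  cy2 -> i3/i4 (ld/blt) pair
  cy3 -> i5 (sub) RAW r2
  cy4 -> i6/i7 (beq/ld) pair
  cy5 -> i8/i9 (add/add) pair
  cy6 -> i10/i11 (ld/xor) pair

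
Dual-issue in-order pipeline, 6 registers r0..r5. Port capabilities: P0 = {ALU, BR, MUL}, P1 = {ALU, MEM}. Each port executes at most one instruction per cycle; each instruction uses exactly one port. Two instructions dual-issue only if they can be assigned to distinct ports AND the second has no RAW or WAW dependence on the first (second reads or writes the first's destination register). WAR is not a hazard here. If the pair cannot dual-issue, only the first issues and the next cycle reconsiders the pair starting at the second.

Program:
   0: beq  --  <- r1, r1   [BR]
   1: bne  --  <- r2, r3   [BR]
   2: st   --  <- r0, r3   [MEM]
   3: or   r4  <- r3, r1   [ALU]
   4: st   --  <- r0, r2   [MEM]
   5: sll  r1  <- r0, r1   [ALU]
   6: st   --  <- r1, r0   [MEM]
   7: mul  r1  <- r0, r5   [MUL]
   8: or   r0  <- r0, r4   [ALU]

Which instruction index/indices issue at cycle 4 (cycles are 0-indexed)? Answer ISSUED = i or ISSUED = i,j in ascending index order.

[0] i0  beq  -- no-port BR/BR
[1] i1+i2  bne/st  -- 2-wide
[2] i3+i4  or/st  -- 2-wide
[3] i5  sll  -- RAW r1
[4] i6+i7  st/mul  -- 2-wide
[5] i8  or  -- tail

ISSUED = 6,7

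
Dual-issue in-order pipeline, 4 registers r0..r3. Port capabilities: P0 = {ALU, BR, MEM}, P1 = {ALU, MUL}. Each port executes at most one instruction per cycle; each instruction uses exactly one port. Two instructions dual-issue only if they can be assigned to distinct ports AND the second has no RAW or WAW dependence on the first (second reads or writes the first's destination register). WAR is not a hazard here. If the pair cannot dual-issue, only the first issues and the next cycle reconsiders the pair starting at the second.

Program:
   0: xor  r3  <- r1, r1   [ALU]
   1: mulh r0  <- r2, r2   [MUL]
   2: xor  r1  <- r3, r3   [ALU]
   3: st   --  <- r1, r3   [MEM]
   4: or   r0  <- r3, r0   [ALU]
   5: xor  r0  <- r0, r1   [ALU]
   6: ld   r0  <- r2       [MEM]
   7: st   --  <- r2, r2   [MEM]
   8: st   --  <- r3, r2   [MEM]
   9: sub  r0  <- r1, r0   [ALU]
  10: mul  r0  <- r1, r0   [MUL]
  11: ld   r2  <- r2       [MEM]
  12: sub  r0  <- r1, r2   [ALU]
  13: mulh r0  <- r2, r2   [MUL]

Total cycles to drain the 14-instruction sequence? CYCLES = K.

  cy0 -> i0,i1 (xor+mulh) 2-wide
  cy1 -> i2 (xor) RAW r1
  cy2 -> i3,i4 (st+or) 2-wide
  cy3 -> i5 (xor) WAW r0
  cy4 -> i6 (ld) no-port MEM/MEM
  cy5 -> i7 (st) no-port MEM/MEM
  cy6 -> i8,i9 (st+sub) 2-wide
  cy7 -> i10,i11 (mul+ld) 2-wide
  cy8 -> i12 (sub) WAW r0
  cy9 -> i13 (mulh) tail

CYCLES = 10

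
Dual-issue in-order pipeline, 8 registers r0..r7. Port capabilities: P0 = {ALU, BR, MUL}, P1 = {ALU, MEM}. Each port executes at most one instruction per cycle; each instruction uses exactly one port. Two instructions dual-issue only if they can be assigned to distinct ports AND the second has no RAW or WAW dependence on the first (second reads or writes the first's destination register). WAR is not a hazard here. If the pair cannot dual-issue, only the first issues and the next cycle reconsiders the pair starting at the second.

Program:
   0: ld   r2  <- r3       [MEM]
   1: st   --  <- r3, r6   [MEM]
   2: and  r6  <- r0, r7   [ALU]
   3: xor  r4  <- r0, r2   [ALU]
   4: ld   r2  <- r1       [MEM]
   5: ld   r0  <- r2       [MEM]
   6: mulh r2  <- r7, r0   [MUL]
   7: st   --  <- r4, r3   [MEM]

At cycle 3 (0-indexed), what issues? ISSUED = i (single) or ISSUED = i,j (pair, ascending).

t=0 i0:ld ; no-port MEM/MEM
t=1 i1&i2:st/and ; 2-wide
t=2 i3&i4:xor/ld ; 2-wide
t=3 i5:ld ; RAW r0
t=4 i6&i7:mulh/st ; 2-wide

ISSUED = 5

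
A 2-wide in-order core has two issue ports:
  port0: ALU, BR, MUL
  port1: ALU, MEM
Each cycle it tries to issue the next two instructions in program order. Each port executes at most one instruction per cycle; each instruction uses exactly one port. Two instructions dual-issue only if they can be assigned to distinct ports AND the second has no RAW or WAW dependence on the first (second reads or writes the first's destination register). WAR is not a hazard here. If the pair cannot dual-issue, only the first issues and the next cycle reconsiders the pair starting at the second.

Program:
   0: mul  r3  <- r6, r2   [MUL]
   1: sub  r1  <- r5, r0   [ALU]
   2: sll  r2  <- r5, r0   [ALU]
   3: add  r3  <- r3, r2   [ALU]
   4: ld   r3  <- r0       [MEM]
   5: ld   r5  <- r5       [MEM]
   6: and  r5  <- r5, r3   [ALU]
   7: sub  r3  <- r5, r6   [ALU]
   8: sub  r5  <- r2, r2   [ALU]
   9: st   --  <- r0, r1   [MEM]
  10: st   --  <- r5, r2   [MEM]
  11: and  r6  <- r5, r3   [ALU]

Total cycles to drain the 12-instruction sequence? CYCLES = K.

#0 head=0: mul+sub i0+i1 2-wide
#1 head=2: sll i2 RAW r2
#2 head=3: add i3 WAW r3
#3 head=4: ld i4 no-port MEM/MEM
#4 head=5: ld i5 RAW+WAW r5
#5 head=6: and i6 RAW r5
#6 head=7: sub+sub i7+i8 2-wide
#7 head=9: st i9 no-port MEM/MEM
#8 head=10: st+and i10+i11 2-wide

CYCLES = 9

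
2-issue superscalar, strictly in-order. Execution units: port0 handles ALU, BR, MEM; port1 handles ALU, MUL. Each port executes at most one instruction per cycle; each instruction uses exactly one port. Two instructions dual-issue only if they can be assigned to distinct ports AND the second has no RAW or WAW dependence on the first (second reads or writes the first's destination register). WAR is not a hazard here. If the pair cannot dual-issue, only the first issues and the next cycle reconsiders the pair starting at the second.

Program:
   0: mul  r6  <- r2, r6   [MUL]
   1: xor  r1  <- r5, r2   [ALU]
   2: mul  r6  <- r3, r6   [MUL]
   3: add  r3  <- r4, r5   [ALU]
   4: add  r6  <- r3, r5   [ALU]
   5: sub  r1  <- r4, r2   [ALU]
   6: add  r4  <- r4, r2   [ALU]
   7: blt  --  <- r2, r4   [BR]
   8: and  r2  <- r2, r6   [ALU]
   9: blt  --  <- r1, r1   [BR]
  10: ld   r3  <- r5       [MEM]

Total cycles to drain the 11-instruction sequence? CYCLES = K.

0. mul xor @i0&i1  | 2-wide
1. mul add @i2&i3  | 2-wide
2. add sub @i4&i5  | 2-wide
3. add @i6  | RAW r4
4. blt and @i7&i8  | 2-wide
5. blt @i9  | no-port BR/MEM
6. ld @i10  | tail

CYCLES = 7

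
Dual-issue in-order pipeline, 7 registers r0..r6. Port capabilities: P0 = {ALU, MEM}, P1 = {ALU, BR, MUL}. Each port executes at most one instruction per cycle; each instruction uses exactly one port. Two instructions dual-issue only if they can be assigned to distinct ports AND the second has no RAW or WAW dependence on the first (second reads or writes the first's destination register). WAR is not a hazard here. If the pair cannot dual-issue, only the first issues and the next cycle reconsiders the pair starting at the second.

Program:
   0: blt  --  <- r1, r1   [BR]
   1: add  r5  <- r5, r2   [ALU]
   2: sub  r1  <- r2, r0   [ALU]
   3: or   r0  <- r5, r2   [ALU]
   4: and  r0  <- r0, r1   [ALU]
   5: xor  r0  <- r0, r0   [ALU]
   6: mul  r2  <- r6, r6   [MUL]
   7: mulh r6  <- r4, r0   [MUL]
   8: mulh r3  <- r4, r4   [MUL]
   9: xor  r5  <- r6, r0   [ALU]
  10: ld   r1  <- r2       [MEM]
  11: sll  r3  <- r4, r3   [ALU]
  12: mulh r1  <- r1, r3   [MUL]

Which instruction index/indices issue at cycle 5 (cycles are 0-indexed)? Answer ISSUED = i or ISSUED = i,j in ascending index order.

ISSUED = 8,9

t=0 i0&i1:blt.BR/add.ALU ; 2-wide
t=1 i2&i3:sub.ALU/or.ALU ; 2-wide
t=2 i4:and.ALU ; RAW+WAW r0
t=3 i5&i6:xor.ALU/mul.MUL ; 2-wide
t=4 i7:mulh.MUL ; no-port MUL/MUL
t=5 i8&i9:mulh.MUL/xor.ALU ; 2-wide
t=6 i10&i11:ld.MEM/sll.ALU ; 2-wide
t=7 i12:mulh.MUL ; tail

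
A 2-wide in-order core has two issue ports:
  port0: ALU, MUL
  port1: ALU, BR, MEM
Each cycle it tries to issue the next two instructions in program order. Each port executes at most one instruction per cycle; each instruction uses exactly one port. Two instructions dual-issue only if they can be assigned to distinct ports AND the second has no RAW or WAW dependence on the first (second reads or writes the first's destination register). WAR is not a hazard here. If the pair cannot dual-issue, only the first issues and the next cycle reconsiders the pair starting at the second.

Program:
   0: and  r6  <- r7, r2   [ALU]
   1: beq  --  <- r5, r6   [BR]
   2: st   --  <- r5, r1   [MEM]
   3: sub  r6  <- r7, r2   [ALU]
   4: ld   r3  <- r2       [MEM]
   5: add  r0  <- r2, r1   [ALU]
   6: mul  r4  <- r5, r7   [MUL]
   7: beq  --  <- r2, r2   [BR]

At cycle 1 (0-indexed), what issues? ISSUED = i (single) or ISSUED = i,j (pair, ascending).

ISSUED = 1

0. and.ALU @i0  | RAW r6
1. beq.BR @i1  | no-port BR/MEM
2. st.MEM;sub.ALU @i2+i3  | 2-wide
3. ld.MEM;add.ALU @i4+i5  | 2-wide
4. mul.MUL;beq.BR @i6+i7  | 2-wide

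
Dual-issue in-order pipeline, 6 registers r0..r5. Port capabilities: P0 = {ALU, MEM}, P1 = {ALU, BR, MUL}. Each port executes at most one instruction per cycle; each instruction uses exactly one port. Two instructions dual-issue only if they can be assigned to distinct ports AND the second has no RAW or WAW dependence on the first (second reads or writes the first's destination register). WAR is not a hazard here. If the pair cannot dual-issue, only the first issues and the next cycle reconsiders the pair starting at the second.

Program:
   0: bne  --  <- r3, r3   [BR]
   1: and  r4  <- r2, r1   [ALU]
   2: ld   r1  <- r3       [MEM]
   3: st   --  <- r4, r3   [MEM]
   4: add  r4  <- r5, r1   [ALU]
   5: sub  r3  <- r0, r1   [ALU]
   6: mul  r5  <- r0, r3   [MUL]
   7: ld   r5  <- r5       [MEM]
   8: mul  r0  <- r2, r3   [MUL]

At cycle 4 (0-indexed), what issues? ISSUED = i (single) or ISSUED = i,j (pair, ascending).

c0: i0+i1 bne.BR+and.ALU  2-wide
c1: i2 ld.MEM  no-port MEM/MEM
c2: i3+i4 st.MEM+add.ALU  2-wide
c3: i5 sub.ALU  RAW r3
c4: i6 mul.MUL  RAW+WAW r5
c5: i7+i8 ld.MEM+mul.MUL  2-wide

ISSUED = 6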